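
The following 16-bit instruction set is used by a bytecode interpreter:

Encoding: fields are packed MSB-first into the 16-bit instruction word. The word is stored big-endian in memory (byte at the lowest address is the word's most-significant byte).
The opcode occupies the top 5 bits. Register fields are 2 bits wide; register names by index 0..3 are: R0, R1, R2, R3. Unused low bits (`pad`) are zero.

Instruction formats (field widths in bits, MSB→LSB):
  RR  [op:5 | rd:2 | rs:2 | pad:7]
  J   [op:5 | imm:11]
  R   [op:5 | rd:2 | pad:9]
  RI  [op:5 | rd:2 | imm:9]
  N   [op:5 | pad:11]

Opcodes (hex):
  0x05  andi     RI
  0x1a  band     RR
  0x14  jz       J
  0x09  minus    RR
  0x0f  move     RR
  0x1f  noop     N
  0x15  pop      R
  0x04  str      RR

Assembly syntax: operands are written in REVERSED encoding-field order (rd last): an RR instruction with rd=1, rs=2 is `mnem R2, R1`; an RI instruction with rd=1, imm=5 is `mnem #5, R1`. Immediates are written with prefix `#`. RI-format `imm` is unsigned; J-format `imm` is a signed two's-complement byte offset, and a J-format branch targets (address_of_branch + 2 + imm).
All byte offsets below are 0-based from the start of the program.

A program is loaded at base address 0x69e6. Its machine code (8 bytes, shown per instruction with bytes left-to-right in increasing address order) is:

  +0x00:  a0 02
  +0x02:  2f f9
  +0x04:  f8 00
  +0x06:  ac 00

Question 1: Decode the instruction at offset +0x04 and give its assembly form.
noop

[04] f8 00 → 0xf800
  op=0xf800>>11=0x1f ⇒ noop (N)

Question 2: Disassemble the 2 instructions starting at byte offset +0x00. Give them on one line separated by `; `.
+0x00: a0 02 ⇒ word 0xa002 (big)
  op=0xa002>>11=0x14 ⇒ jz (J)
  imm@[10:0]=0x2 ⇒ #2
+0x02: 2f f9 ⇒ word 0x2ff9 (big)
  op=0x2ff9>>11=0x5 ⇒ andi (RI)
  rd@[10:9]=0x3 ⇒ R3
  imm@[8:0]=0x1f9 ⇒ #505

jz #2; andi #505, R3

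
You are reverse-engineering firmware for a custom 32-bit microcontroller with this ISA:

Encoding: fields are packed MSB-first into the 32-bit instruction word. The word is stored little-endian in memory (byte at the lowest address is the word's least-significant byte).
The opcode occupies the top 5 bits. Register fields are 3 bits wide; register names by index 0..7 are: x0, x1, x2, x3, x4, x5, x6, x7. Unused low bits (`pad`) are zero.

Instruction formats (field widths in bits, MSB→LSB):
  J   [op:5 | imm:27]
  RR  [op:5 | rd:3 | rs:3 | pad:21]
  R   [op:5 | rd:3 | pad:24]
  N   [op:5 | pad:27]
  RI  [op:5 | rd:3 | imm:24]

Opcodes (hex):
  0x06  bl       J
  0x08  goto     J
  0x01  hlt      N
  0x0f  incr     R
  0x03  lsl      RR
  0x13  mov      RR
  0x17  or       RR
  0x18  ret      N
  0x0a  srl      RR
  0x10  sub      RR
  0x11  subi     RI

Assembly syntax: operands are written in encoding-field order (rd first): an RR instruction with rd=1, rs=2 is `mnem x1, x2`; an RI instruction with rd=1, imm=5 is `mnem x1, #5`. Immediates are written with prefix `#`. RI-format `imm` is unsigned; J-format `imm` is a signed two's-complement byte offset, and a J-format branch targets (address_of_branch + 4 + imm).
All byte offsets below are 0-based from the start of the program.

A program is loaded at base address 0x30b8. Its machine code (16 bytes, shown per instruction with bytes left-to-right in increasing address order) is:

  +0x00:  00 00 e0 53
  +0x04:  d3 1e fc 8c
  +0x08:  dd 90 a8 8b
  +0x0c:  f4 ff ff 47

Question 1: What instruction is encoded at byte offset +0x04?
[04] d3 1e fc 8c → 0x8cfc1ed3
  top 5b → 0x11 → subi [RI]
  [26:24] rd=4 = x4
  [23:0] imm=16522963 = #16522963

subi x4, #16522963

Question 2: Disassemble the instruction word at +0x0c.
@+0c  little-endian(f4 ff ff 47) = 0x47fffff4
  opcode bits[31:27]=0x8: goto/J
  imm: (w>>0)&0x7ffffff=0x7fffff4 (s27→-12) → #-12

goto #-12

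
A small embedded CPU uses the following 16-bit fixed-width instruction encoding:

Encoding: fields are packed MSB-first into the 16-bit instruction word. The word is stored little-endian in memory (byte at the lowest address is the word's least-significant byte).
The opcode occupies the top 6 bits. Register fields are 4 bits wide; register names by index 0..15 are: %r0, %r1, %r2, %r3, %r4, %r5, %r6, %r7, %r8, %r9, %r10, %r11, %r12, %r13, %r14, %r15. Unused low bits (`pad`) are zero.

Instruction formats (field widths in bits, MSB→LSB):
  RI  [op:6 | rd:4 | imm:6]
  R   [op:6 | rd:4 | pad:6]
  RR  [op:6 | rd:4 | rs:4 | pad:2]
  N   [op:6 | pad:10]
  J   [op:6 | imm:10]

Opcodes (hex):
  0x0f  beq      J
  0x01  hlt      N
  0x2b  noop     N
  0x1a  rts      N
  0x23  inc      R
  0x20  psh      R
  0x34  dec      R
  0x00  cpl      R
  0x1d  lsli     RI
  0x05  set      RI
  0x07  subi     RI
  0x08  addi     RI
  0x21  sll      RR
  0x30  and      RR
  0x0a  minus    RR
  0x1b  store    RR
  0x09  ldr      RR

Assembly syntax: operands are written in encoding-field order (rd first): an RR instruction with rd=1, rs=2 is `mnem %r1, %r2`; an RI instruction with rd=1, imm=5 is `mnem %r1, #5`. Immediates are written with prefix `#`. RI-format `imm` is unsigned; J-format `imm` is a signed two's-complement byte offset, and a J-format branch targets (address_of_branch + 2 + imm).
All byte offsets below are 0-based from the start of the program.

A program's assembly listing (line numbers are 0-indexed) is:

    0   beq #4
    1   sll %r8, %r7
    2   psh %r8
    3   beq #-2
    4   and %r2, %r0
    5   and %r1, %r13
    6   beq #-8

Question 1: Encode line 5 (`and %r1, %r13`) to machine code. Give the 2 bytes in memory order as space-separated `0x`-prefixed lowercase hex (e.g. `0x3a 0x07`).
0x74 0xc0

line 5 (and): pack op=0x30:6|rd=1:4|rs=13:4|pad=0:2 = 0xc074; little→ 74 c0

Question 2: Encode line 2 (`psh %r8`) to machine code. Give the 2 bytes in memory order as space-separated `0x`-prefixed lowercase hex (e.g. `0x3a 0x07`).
0x00 0x82

line 2 (psh): pack op=0x20:6|rd=8:4|pad=0:6 = 0x8200; little→ 00 82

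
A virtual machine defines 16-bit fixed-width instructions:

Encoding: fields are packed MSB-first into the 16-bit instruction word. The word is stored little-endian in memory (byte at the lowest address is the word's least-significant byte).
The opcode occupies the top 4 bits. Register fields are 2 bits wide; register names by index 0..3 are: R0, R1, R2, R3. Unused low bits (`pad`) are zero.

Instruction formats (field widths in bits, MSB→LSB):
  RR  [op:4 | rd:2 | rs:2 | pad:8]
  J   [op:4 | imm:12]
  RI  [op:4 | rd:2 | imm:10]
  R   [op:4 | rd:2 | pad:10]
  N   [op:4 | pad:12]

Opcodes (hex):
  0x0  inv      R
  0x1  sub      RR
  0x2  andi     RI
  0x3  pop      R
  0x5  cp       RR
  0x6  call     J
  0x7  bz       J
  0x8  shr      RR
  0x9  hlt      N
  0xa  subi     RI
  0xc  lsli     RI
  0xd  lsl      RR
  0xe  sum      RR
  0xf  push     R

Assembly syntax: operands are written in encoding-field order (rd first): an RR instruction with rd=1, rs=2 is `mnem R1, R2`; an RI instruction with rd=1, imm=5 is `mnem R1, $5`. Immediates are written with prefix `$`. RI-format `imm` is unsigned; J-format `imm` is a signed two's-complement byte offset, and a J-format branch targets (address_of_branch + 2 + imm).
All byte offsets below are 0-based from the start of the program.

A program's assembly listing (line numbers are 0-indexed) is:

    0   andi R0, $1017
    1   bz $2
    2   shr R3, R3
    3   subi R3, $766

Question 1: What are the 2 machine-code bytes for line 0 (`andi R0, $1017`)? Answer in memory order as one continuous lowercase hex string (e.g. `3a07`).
f923

line 0 (andi): pack op=0x2:4|rd=0:2|imm=1017:10 = 0x23f9; little→ f9 23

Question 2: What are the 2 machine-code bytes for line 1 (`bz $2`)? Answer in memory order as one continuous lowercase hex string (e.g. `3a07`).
0270

L1: bz op=0x7:4|imm=2:12 ⇒ 0x7002 ⇒ little 02 70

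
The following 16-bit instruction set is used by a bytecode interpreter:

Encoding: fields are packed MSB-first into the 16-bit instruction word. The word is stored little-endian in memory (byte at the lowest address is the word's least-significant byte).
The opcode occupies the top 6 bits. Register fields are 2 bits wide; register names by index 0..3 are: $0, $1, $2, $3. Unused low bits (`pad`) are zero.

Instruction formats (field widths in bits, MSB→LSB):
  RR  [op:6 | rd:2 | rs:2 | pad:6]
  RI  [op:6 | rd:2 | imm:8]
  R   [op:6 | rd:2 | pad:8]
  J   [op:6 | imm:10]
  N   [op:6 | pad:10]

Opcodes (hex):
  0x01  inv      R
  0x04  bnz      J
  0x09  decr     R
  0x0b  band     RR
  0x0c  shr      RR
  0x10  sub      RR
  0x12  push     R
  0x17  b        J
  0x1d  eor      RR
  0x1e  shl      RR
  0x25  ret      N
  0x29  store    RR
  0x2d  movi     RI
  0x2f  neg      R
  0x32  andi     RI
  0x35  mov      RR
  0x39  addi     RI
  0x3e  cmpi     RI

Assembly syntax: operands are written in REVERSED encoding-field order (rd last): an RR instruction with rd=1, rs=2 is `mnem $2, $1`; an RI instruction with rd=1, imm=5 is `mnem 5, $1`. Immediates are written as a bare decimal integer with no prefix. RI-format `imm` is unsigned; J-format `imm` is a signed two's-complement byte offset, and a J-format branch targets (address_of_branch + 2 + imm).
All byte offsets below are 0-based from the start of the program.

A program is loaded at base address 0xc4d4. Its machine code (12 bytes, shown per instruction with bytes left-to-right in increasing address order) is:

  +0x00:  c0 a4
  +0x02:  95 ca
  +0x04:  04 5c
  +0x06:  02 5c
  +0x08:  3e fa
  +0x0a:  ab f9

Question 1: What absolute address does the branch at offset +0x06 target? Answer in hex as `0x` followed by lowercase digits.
0xc4de

[06] 02 5c → 0x5c02
  top 6b → 0x17 → b [J]
  [9:0] imm=2 = 2
  target = base 0xc4d4 + off 0x06 + 2 + imm 2 = 0xc4de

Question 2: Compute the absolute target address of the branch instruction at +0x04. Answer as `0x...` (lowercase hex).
[04] 04 5c → 0x5c04
  opcode bits[15:10]=0x17: b/J
  [9:0] imm=4 = 4
  target = base 0xc4d4 + off 0x04 + 2 + imm 4 = 0xc4de

0xc4de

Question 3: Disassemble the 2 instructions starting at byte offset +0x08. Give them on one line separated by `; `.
cmpi 62, $2; cmpi 171, $1

+0x08: 3e fa ⇒ word 0xfa3e (little)
  opcode bits[15:10]=0x3e: cmpi/RI
  rd: (w>>8)&0x3=0x2 → $2
  imm: (w>>0)&0xff=0x3e → 62
+0x0a: ab f9 ⇒ word 0xf9ab (little)
  opcode bits[15:10]=0x3e: cmpi/RI
  rd: (w>>8)&0x3=0x1 → $1
  imm: (w>>0)&0xff=0xab → 171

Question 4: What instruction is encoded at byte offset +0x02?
[02] 95 ca → 0xca95
  top 6b → 0x32 → andi [RI]
  rd: (w>>8)&0x3=0x2 → $2
  imm: (w>>0)&0xff=0x95 → 149

andi 149, $2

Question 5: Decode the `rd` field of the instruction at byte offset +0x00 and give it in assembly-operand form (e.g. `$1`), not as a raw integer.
off 0x00: read c0 a4 as little → 0xa4c0
  opcode bits[15:10]=0x29: store/RR
  rd: (w>>8)&0x3=0x0 → $0
  rs: (w>>6)&0x3=0x3 → $3

$0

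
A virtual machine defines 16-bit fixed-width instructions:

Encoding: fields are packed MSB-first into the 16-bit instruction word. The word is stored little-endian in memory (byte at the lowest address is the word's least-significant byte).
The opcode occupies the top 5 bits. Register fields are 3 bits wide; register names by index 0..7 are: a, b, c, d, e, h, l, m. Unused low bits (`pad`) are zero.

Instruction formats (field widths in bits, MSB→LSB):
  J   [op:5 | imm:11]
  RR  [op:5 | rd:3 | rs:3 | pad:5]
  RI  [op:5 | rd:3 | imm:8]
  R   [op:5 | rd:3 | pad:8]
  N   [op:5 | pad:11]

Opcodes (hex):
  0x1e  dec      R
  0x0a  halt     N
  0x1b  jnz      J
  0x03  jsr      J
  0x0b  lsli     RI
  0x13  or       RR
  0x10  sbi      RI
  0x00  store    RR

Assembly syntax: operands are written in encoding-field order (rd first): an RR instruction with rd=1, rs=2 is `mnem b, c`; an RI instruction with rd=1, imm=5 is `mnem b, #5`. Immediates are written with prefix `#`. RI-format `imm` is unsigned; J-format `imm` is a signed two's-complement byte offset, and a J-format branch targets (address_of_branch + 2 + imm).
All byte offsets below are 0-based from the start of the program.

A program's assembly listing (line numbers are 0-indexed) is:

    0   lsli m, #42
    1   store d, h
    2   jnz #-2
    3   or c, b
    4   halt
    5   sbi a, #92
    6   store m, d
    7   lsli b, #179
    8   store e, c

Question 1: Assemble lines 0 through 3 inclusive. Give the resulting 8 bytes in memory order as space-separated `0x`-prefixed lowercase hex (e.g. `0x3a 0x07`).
0x2a 0x5f 0xa0 0x03 0xfe 0xdf 0x20 0x9a

L0: lsli op=0xb:5|rd=7:3|imm=42:8 ⇒ 0x5f2a ⇒ little 2a 5f
L1: store op=0x0:5|rd=3:3|rs=5:3|pad=0:5 ⇒ 0x03a0 ⇒ little a0 03
L2: jnz op=0x1b:5|imm=-2:11 ⇒ 0xdffe ⇒ little fe df
L3: or op=0x13:5|rd=2:3|rs=1:3|pad=0:5 ⇒ 0x9a20 ⇒ little 20 9a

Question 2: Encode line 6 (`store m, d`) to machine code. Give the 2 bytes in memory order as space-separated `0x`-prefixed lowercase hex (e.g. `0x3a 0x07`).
0x60 0x07

L6: store op=0x0:5|rd=7:3|rs=3:3|pad=0:5 ⇒ 0x0760 ⇒ little 60 07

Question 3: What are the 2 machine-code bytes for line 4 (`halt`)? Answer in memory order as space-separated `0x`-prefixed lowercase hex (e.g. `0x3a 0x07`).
0x00 0x50

4. halt fields op=0xa:5|pad=0:11 → word 5000h → 00 50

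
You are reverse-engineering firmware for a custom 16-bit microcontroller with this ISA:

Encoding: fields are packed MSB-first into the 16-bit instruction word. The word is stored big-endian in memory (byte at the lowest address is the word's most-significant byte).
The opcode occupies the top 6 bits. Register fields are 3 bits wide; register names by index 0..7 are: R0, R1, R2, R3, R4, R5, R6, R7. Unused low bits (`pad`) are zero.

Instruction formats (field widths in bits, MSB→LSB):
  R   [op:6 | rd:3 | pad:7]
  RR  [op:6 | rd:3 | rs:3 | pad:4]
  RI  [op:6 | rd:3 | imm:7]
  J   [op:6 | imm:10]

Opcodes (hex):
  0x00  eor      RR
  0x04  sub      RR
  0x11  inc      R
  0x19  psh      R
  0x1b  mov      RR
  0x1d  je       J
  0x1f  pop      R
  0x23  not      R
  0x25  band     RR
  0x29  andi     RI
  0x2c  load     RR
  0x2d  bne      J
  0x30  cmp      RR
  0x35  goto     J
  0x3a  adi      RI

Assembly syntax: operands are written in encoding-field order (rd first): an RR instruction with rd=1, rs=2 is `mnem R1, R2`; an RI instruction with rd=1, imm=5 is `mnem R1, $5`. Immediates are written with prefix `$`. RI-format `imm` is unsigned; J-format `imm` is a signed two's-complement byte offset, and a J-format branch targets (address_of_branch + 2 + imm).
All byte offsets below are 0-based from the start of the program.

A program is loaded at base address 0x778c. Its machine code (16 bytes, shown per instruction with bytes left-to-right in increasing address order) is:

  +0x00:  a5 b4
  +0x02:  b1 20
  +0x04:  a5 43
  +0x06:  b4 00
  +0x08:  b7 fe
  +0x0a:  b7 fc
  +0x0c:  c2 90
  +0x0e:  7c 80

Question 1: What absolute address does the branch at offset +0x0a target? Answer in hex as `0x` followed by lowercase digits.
0x7794

off 0x0a: read b7 fc as big → 0xb7fc
  op=0xb7fc>>10=0x2d ⇒ bne (J)
  imm: (w>>0)&0x3ff=0x3fc (s10→-4) → $-4
  target = base 0x778c + off 0x0a + 2 + imm -4 = 0x7794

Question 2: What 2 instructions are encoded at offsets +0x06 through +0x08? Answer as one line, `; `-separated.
off 0x06: read b4 00 as big → 0xb400
  opcode bits[15:10]=0x2d: bne/J
  imm@[9:0]=0x0 ⇒ $0
off 0x08: read b7 fe as big → 0xb7fe
  opcode bits[15:10]=0x2d: bne/J
  imm@[9:0]=0x3fe (s10→-2) ⇒ $-2

bne $0; bne $-2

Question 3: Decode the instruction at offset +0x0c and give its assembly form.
@+0c  big-endian(c2 90) = 0xc290
  op=0xc290>>10=0x30 ⇒ cmp (RR)
  rd@[9:7]=0x5 ⇒ R5
  rs@[6:4]=0x1 ⇒ R1

cmp R5, R1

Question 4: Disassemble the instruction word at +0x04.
andi R2, $67

[04] a5 43 → 0xa543
  opcode bits[15:10]=0x29: andi/RI
  [9:7] rd=2 = R2
  [6:0] imm=67 = $67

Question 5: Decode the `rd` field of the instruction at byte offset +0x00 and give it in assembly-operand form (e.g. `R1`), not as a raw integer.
R3

+0x00: a5 b4 ⇒ word 0xa5b4 (big)
  top 6b → 0x29 → andi [RI]
  rd@[9:7]=0x3 ⇒ R3
  imm@[6:0]=0x34 ⇒ $52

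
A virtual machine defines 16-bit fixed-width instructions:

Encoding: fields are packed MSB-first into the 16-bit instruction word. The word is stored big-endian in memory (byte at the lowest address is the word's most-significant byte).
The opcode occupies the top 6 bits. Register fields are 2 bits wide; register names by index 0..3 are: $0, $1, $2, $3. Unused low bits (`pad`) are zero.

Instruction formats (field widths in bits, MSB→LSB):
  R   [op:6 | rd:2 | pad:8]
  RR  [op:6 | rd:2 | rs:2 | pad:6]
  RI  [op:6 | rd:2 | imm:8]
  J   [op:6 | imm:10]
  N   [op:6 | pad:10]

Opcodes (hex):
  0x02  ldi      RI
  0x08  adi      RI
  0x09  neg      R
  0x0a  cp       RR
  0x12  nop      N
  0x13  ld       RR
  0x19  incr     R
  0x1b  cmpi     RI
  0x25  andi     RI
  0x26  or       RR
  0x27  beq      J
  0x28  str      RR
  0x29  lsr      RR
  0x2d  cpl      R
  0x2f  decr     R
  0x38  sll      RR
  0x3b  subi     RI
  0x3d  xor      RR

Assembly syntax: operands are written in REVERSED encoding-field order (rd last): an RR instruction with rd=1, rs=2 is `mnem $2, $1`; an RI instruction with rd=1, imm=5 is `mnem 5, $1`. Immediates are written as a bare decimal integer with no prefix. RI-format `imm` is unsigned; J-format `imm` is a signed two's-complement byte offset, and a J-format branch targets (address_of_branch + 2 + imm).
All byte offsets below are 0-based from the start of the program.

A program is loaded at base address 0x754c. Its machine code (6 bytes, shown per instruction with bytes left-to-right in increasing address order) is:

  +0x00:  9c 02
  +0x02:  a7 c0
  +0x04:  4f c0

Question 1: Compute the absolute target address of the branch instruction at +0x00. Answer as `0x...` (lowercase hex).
off 0x00: read 9c 02 as big → 0x9c02
  top 6b → 0x27 → beq [J]
  [9:0] imm=2 = 2
  target = base 0x754c + off 0x00 + 2 + imm 2 = 0x7550

0x7550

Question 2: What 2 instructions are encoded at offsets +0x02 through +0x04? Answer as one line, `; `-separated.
off 0x02: read a7 c0 as big → 0xa7c0
  op=0xa7c0>>10=0x29 ⇒ lsr (RR)
  rd: (w>>8)&0x3=0x3 → $3
  rs: (w>>6)&0x3=0x3 → $3
off 0x04: read 4f c0 as big → 0x4fc0
  op=0x4fc0>>10=0x13 ⇒ ld (RR)
  rd: (w>>8)&0x3=0x3 → $3
  rs: (w>>6)&0x3=0x3 → $3

lsr $3, $3; ld $3, $3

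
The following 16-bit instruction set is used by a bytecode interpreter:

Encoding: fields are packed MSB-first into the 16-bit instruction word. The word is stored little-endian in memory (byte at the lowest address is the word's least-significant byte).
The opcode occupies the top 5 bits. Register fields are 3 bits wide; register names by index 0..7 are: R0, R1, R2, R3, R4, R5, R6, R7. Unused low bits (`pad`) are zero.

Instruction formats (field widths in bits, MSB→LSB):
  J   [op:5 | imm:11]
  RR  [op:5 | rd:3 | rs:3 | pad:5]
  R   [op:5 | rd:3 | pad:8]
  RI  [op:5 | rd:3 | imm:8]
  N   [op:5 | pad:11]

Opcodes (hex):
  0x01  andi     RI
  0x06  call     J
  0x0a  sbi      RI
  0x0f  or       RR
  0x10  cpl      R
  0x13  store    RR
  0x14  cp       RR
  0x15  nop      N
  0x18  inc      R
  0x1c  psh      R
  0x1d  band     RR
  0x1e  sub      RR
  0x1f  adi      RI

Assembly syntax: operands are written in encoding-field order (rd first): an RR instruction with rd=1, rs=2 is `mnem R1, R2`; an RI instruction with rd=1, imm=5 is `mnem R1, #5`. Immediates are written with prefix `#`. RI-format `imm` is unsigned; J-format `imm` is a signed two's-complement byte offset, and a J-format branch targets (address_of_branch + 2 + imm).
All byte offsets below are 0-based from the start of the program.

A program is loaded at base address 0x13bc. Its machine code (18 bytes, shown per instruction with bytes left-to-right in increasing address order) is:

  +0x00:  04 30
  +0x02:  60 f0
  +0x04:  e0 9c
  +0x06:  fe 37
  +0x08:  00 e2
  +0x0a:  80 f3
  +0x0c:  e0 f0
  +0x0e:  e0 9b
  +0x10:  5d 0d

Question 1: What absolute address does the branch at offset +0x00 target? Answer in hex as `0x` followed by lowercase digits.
[00] 04 30 → 0x3004
  op=0x3004>>11=0x6 ⇒ call (J)
  [10:0] imm=4 = #4
  target = base 0x13bc + off 0x00 + 2 + imm 4 = 0x13c2

0x13c2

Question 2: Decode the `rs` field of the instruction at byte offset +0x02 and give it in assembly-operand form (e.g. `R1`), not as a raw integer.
[02] 60 f0 → 0xf060
  top 5b → 0x1e → sub [RR]
  [10:8] rd=0 = R0
  [7:5] rs=3 = R3

R3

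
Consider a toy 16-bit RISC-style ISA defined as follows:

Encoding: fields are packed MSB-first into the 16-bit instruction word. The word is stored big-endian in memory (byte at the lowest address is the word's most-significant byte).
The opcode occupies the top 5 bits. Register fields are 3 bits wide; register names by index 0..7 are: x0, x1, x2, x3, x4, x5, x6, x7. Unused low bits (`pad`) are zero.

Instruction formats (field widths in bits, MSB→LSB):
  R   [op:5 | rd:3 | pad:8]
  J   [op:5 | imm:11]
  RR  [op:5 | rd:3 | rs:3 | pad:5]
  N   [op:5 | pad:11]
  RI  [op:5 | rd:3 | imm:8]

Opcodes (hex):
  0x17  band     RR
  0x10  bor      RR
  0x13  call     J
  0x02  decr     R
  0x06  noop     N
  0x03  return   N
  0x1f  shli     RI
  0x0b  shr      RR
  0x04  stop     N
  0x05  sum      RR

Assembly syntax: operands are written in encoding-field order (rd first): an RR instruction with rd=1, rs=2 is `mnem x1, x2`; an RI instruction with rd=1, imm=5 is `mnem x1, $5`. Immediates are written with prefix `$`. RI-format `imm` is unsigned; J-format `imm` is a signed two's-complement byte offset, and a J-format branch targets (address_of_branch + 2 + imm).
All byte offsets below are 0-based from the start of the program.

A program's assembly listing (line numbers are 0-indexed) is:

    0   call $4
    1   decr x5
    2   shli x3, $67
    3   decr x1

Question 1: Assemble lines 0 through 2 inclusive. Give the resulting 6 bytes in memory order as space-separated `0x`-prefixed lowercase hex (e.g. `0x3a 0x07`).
line 0 (call): pack op=0x13:5|imm=4:11 = 0x9804; big→ 98 04
line 1 (decr): pack op=0x2:5|rd=5:3|pad=0:8 = 0x1500; big→ 15 00
line 2 (shli): pack op=0x1f:5|rd=3:3|imm=67:8 = 0xfb43; big→ fb 43

0x98 0x04 0x15 0x00 0xfb 0x43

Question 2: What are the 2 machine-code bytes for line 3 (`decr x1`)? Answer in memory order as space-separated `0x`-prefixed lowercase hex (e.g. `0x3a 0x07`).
0x11 0x00

L3: decr op=0x2:5|rd=1:3|pad=0:8 ⇒ 0x1100 ⇒ big 11 00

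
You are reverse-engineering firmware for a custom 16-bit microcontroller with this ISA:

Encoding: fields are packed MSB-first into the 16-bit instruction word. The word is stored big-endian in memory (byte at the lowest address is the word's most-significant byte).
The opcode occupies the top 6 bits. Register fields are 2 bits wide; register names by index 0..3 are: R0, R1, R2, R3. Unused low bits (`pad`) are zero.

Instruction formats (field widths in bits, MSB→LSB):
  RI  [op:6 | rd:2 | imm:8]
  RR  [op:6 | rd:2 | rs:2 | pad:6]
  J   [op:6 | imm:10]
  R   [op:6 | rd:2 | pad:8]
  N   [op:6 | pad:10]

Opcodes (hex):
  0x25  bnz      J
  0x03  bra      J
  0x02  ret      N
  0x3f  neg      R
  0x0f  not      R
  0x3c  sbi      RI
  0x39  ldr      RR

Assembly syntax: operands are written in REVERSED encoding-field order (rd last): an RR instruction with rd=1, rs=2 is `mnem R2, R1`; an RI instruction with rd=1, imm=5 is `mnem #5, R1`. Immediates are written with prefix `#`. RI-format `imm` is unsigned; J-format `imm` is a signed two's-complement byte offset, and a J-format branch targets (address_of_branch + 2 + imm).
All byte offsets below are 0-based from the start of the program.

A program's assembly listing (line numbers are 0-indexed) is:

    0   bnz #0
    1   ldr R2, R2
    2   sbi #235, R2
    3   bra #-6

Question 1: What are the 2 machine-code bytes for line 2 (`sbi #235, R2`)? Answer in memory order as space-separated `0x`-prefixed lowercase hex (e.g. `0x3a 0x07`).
0xf2 0xeb

2. sbi fields op=0x3c:6|rd=2:2|imm=235:8 → word f2ebh → f2 eb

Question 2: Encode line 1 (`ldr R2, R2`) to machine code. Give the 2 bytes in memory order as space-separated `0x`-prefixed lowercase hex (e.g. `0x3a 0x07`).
0xe6 0x80

line 1 (ldr): pack op=0x39:6|rd=2:2|rs=2:2|pad=0:6 = 0xe680; big→ e6 80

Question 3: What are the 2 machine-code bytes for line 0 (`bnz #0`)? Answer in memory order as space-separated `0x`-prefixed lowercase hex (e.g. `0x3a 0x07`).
0. bnz fields op=0x25:6|imm=0:10 → word 9400h → 94 00

0x94 0x00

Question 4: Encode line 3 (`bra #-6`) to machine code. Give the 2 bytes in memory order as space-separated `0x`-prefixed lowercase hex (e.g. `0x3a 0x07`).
0x0f 0xfa

3. bra fields op=0x3:6|imm=-6:10 → word 0ffah → 0f fa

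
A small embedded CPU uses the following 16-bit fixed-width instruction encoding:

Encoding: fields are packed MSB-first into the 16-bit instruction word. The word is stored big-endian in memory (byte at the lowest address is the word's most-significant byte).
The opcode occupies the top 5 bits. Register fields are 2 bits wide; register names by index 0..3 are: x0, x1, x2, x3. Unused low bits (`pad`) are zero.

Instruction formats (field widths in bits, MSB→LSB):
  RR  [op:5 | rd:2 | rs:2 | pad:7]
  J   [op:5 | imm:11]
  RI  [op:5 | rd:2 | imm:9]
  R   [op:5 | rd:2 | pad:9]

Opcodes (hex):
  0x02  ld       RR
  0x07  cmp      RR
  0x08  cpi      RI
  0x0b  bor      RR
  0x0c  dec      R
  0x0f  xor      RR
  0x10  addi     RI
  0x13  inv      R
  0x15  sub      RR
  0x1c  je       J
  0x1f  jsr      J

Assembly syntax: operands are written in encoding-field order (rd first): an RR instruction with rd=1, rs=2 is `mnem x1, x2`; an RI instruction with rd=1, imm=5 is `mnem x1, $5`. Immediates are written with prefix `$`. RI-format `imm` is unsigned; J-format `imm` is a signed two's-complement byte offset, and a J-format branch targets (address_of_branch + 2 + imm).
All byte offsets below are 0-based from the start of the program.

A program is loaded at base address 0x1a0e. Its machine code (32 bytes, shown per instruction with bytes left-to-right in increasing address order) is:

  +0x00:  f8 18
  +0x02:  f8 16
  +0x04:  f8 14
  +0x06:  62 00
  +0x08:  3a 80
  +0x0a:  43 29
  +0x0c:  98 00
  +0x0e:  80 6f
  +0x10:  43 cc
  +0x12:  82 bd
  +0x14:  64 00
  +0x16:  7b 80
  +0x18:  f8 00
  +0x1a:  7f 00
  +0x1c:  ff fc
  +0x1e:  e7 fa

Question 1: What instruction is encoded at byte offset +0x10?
cpi x1, $460

+0x10: 43 cc ⇒ word 0x43cc (big)
  op=0x43cc>>11=0x8 ⇒ cpi (RI)
  [10:9] rd=1 = x1
  [8:0] imm=460 = $460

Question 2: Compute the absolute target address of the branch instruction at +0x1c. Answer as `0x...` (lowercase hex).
0x1a28

off 0x1c: read ff fc as big → 0xfffc
  opcode bits[15:11]=0x1f: jsr/J
  imm: (w>>0)&0x7ff=0x7fc (s11→-4) → $-4
  target = base 0x1a0e + off 0x1c + 2 + imm -4 = 0x1a28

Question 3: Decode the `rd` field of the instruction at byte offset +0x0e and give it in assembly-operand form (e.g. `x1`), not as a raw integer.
x0

+0x0e: 80 6f ⇒ word 0x806f (big)
  opcode bits[15:11]=0x10: addi/RI
  rd@[10:9]=0x0 ⇒ x0
  imm@[8:0]=0x6f ⇒ $111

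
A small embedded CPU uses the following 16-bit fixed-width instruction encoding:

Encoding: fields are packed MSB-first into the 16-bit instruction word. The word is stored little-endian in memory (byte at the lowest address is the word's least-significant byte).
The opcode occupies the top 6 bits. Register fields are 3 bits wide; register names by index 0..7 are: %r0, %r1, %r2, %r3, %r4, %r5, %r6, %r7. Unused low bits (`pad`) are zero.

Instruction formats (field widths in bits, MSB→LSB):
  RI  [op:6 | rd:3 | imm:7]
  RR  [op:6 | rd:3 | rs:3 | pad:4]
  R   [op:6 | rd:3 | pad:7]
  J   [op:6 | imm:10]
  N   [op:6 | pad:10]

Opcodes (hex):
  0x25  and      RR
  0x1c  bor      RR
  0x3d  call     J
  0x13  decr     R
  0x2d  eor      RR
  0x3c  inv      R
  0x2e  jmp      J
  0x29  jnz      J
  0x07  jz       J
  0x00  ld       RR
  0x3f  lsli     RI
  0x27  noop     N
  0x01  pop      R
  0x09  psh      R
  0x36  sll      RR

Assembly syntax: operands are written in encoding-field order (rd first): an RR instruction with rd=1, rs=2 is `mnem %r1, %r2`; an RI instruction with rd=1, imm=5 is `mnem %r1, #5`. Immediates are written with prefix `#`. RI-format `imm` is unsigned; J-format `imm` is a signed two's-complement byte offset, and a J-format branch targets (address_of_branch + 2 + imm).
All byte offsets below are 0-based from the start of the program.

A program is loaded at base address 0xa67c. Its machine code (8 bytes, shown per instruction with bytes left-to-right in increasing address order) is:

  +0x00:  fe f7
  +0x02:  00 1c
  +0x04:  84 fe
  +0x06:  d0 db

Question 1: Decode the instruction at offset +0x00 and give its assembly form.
call #-2

+0x00: fe f7 ⇒ word 0xf7fe (little)
  op=0xf7fe>>10=0x3d ⇒ call (J)
  imm@[9:0]=0x3fe (s10→-2) ⇒ #-2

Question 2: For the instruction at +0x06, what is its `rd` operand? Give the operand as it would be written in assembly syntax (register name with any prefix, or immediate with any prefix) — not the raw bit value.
[06] d0 db → 0xdbd0
  op=0xdbd0>>10=0x36 ⇒ sll (RR)
  rd: (w>>7)&0x7=0x7 → %r7
  rs: (w>>4)&0x7=0x5 → %r5

%r7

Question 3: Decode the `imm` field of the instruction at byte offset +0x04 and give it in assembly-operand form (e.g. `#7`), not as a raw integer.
off 0x04: read 84 fe as little → 0xfe84
  top 6b → 0x3f → lsli [RI]
  rd@[9:7]=0x5 ⇒ %r5
  imm@[6:0]=0x4 ⇒ #4

#4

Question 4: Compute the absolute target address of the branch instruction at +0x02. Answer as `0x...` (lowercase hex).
0xa680

off 0x02: read 00 1c as little → 0x1c00
  top 6b → 0x7 → jz [J]
  [9:0] imm=0 = #0
  target = base 0xa67c + off 0x02 + 2 + imm 0 = 0xa680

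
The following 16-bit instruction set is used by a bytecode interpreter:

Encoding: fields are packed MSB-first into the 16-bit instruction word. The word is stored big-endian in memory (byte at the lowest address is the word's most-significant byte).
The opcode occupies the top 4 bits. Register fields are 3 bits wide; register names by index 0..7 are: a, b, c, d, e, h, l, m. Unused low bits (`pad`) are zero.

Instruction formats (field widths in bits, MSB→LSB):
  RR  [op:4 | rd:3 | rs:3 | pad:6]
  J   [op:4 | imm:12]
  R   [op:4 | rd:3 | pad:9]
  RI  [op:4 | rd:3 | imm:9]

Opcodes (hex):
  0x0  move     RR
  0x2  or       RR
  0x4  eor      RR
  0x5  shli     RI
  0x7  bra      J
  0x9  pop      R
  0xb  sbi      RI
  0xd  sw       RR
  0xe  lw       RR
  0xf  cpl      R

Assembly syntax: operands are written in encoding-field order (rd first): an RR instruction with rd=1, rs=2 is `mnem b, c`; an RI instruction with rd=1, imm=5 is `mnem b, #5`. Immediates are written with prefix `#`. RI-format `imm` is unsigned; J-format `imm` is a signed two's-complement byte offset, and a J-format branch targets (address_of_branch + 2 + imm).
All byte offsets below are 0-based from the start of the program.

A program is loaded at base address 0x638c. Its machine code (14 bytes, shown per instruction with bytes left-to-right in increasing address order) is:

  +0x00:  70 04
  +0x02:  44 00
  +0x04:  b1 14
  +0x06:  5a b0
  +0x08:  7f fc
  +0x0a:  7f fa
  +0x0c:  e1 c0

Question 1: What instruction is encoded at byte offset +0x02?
eor c, a

@+02  big-endian(44 00) = 0x4400
  top 4b → 0x4 → eor [RR]
  rd: (w>>9)&0x7=0x2 → c
  rs: (w>>6)&0x7=0x0 → a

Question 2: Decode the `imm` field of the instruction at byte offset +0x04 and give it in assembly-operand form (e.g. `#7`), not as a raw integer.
[04] b1 14 → 0xb114
  op=0xb114>>12=0xb ⇒ sbi (RI)
  rd: (w>>9)&0x7=0x0 → a
  imm: (w>>0)&0x1ff=0x114 → #276

#276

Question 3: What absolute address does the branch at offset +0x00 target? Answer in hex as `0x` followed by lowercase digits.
+0x00: 70 04 ⇒ word 0x7004 (big)
  top 4b → 0x7 → bra [J]
  imm@[11:0]=0x4 ⇒ #4
  target = base 0x638c + off 0x00 + 2 + imm 4 = 0x6392

0x6392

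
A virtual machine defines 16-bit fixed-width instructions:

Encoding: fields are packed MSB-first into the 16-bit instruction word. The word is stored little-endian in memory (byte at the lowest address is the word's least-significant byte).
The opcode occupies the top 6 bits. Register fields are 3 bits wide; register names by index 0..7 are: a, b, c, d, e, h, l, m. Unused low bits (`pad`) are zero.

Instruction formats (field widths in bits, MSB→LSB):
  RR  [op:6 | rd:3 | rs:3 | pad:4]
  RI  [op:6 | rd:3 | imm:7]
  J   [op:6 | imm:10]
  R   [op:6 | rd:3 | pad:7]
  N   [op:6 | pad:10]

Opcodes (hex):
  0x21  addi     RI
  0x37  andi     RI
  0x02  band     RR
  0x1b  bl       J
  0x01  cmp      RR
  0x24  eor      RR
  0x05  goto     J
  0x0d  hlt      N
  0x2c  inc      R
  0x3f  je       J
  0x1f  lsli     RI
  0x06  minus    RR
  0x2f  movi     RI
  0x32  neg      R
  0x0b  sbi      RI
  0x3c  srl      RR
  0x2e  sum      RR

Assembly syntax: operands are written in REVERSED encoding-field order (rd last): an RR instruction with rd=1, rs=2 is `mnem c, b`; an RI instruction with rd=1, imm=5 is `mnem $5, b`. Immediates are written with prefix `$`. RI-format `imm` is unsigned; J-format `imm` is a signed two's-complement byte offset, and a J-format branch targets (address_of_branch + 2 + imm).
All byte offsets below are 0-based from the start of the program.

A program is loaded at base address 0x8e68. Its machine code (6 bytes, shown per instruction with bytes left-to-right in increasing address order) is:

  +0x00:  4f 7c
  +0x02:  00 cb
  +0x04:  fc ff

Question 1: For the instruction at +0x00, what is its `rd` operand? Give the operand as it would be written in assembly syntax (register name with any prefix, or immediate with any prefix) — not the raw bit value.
off 0x00: read 4f 7c as little → 0x7c4f
  opcode bits[15:10]=0x1f: lsli/RI
  rd: (w>>7)&0x7=0x0 → a
  imm: (w>>0)&0x7f=0x4f → $79

a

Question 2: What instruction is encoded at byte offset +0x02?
@+02  little-endian(00 cb) = 0xcb00
  opcode bits[15:10]=0x32: neg/R
  rd@[9:7]=0x6 ⇒ l

neg l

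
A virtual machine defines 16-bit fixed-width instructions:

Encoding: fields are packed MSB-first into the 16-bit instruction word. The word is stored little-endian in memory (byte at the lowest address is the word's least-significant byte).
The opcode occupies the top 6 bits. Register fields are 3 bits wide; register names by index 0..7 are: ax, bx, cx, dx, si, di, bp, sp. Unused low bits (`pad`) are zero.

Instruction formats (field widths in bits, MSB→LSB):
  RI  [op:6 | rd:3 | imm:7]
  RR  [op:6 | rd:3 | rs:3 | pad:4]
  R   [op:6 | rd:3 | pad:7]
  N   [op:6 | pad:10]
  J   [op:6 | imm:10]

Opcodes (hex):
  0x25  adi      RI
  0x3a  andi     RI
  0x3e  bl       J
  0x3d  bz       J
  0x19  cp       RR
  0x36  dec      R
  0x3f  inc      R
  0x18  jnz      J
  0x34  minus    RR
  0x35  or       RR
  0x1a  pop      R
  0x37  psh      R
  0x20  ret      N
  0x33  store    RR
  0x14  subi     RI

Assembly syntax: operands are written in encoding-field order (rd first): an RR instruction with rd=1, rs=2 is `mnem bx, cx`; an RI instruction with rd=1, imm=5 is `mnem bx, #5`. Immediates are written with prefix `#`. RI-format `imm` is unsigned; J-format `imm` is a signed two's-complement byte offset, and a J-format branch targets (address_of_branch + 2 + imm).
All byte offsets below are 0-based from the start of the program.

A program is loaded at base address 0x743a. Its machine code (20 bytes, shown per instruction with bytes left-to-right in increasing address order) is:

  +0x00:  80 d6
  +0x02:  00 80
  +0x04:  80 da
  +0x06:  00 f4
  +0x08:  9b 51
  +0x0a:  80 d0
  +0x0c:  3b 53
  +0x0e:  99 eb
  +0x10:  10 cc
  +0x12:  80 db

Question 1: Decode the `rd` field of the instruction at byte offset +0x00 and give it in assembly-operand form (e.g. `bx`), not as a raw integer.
off 0x00: read 80 d6 as little → 0xd680
  opcode bits[15:10]=0x35: or/RR
  rd@[9:7]=0x5 ⇒ di
  rs@[6:4]=0x0 ⇒ ax

di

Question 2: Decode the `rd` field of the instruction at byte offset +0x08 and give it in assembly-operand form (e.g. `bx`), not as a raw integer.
dx

[08] 9b 51 → 0x519b
  op=0x519b>>10=0x14 ⇒ subi (RI)
  [9:7] rd=3 = dx
  [6:0] imm=27 = #27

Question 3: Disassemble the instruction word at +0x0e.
@+0e  little-endian(99 eb) = 0xeb99
  op=0xeb99>>10=0x3a ⇒ andi (RI)
  rd: (w>>7)&0x7=0x7 → sp
  imm: (w>>0)&0x7f=0x19 → #25

andi sp, #25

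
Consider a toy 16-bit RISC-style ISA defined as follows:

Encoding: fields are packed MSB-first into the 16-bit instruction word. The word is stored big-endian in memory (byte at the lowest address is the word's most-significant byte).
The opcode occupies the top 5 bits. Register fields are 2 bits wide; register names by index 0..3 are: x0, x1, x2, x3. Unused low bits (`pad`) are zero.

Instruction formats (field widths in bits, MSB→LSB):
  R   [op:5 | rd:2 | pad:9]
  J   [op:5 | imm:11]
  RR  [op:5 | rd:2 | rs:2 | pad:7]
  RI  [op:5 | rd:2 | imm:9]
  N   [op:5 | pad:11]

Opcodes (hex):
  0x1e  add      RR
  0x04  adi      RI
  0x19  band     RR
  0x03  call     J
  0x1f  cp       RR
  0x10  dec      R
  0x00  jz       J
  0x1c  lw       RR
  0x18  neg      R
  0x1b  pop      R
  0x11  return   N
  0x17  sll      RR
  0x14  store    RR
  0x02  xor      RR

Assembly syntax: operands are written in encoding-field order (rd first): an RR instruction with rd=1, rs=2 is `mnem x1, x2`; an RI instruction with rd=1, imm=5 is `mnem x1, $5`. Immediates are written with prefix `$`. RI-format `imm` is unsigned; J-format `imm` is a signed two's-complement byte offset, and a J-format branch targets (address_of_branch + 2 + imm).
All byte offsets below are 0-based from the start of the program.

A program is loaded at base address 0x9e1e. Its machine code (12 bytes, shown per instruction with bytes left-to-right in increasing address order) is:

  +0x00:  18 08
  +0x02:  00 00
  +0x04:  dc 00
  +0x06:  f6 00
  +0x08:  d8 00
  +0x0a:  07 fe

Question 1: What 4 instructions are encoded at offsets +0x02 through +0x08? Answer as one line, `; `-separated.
[02] 00 00 → 0x0000
  opcode bits[15:11]=0x0: jz/J
  imm@[10:0]=0x0 ⇒ $0
[04] dc 00 → 0xdc00
  opcode bits[15:11]=0x1b: pop/R
  rd@[10:9]=0x2 ⇒ x2
[06] f6 00 → 0xf600
  opcode bits[15:11]=0x1e: add/RR
  rd@[10:9]=0x3 ⇒ x3
  rs@[8:7]=0x0 ⇒ x0
[08] d8 00 → 0xd800
  opcode bits[15:11]=0x1b: pop/R
  rd@[10:9]=0x0 ⇒ x0

jz $0; pop x2; add x3, x0; pop x0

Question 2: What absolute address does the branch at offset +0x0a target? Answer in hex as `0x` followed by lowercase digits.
off 0x0a: read 07 fe as big → 0x07fe
  top 5b → 0x0 → jz [J]
  [10:0] imm=2046 (s11→-2) = $-2
  target = base 0x9e1e + off 0x0a + 2 + imm -2 = 0x9e28

0x9e28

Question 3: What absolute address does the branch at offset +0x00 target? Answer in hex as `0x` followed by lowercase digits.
@+00  big-endian(18 08) = 0x1808
  op=0x1808>>11=0x3 ⇒ call (J)
  imm: (w>>0)&0x7ff=0x8 → $8
  target = base 0x9e1e + off 0x00 + 2 + imm 8 = 0x9e28

0x9e28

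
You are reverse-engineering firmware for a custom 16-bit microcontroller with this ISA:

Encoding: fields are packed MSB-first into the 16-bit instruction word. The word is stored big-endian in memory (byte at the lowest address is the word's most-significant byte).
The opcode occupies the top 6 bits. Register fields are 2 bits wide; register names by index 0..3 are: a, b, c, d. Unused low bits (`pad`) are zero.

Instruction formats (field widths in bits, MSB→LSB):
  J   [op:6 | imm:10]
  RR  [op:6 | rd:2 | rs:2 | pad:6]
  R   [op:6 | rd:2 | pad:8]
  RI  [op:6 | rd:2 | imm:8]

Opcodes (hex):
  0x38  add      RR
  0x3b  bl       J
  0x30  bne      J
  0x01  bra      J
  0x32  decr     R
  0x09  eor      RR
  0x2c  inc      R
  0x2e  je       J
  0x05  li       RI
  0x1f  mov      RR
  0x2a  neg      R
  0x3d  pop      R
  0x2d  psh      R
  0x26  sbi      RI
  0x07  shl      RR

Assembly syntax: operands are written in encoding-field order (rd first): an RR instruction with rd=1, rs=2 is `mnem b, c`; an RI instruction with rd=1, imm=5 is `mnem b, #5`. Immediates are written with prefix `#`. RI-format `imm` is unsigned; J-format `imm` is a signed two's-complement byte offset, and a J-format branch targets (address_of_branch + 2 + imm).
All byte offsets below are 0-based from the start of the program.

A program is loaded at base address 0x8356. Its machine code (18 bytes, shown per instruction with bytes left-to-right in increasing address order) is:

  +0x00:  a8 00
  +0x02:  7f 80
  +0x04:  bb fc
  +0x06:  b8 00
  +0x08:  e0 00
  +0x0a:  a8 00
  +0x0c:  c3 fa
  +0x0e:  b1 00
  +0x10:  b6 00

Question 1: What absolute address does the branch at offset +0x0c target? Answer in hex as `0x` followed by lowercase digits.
0x835e

off 0x0c: read c3 fa as big → 0xc3fa
  op=0xc3fa>>10=0x30 ⇒ bne (J)
  imm@[9:0]=0x3fa (s10→-6) ⇒ #-6
  target = base 0x8356 + off 0x0c + 2 + imm -6 = 0x835e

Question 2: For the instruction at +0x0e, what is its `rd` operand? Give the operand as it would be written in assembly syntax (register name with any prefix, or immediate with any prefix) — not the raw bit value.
b

@+0e  big-endian(b1 00) = 0xb100
  top 6b → 0x2c → inc [R]
  rd: (w>>8)&0x3=0x1 → b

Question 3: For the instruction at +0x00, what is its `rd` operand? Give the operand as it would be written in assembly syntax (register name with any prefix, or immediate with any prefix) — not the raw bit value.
+0x00: a8 00 ⇒ word 0xa800 (big)
  opcode bits[15:10]=0x2a: neg/R
  rd: (w>>8)&0x3=0x0 → a

a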